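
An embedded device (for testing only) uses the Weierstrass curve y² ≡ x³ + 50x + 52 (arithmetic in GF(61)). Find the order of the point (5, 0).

2P: (5, 0) + (5, 0): same x and y₁ ≡ -y₂, so the sum is ∞.
2P = ∞, so the order is 2.

2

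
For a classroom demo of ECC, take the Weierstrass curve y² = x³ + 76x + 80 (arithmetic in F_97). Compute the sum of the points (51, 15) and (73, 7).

(6, 48)

(51, 15) + (73, 7). λ = (7 - 15)/(73 - 51) ≡ 89/22 mod 97. 22⁻¹ ≡ 75 (mod 97) since 22·75 = 1650 ≡ 1, so λ ≡ 79.
  x = λ² - 51 - 73 = 6241 - 124 ≡ 6; y = λ·(51 - 6) - 15 ≡ 48. → (6, 48)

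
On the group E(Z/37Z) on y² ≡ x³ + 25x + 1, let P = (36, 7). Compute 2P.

(6, 16)

tangent at (36, 7): λ = (3·36² + 25)/(2·7) ≡ 28/14. 14⁻¹ ≡ 8 (mod 37), so λ ≡ 28·8 ≡ 2.
  x = λ² - 36 - 36 = 4 - 72 ≡ 6; y = λ·(36 - 6) - 7 ≡ 16. → (6, 16)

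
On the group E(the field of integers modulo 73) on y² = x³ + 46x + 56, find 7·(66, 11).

Write P = (66, 11).
Double-and-add on 7 = (111)₂. Start with P = (66, 11) for the leading 1-bit.
double: tangent at (66, 11): λ = (3·66² + 46)/(2·11) ≡ 47/22. 22⁻¹ ≡ 10 (mod 73) since 22·10 = 220 ≡ 1, so λ ≡ 47·10 ≡ 32.
  x = λ² - 66 - 66 = 1024 - 132 ≡ 16; y = λ·(66 - 16) - 11 ≡ 56. → (16, 56)
add P: (16, 56) + (66, 11). λ = (11 - 56)/(66 - 16) ≡ 28/50 mod 73. 50⁻¹ ≡ 19 (mod 73), so λ ≡ 21.
  x = λ² - 16 - 66 = 441 - 82 ≡ 67; y = λ·(16 - 67) - 56 ≡ 41. → (67, 41)
double: tangent at (67, 41): λ = (3·67² + 46)/(2·41) ≡ 8/9. 9⁻¹ ≡ 65 (mod 73) since 9·65 = 585 ≡ 1, so λ ≡ 8·65 ≡ 9.
  x = λ² - 67 - 67 = 81 - 134 ≡ 20; y = λ·(67 - 20) - 41 ≡ 17. → (20, 17)
add P: (20, 17) + (66, 11). λ = (11 - 17)/(66 - 20) ≡ 67/46 mod 73. 46⁻¹ ≡ 27 (mod 73), so λ ≡ 57.
  x = λ² - 20 - 66 = 3249 - 86 ≡ 24; y = λ·(20 - 24) - 17 ≡ 47. → (24, 47)

(24, 47)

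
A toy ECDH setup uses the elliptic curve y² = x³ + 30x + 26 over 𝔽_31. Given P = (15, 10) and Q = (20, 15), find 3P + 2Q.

First 3P:
Repeated addition: build up to 3P.
2P: tangent at (15, 10): λ = (3·15² + 30)/(2·10) ≡ 23/20. 20⁻¹ ≡ 14 (mod 31) since 20·14 = 280 ≡ 1, so λ ≡ 23·14 ≡ 12.
  x = λ² - 15 - 15 = 144 - 30 ≡ 21; y = λ·(15 - 21) - 10 ≡ 11. → (21, 11)
3P: (21, 11) + (15, 10). λ = (10 - 11)/(15 - 21) ≡ 30/25 mod 31. 25⁻¹ ≡ 5 (mod 31), so λ ≡ 26.
  x = λ² - 21 - 15 = 676 - 36 ≡ 20; y = λ·(21 - 20) - 11 ≡ 15. → (20, 15)
3P = (20, 15).
Next 2Q:
Repeated addition: build up to 2Q.
2Q: tangent at (20, 15): λ = (3·20² + 30)/(2·15) ≡ 21/30. 30⁻¹ ≡ 30 (mod 31), so λ ≡ 21·30 ≡ 10.
  x = λ² - 20 - 20 = 100 - 40 ≡ 29; y = λ·(20 - 29) - 15 ≡ 19. → (29, 19)
2Q = (29, 19).
Finally 3P + 2Q:
(20, 15) + (29, 19). λ = (19 - 15)/(29 - 20) ≡ 4/9 mod 31. 9⁻¹ ≡ 7 (mod 31) since 9·7 = 63 ≡ 1, so λ ≡ 28.
  x = λ² - 20 - 29 = 784 - 49 ≡ 22; y = λ·(20 - 22) - 15 ≡ 22. → (22, 22)

(22, 22)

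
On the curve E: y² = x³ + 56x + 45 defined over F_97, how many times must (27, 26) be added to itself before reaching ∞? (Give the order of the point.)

7

2P: tangent at (27, 26): λ = (3·27² + 56)/(2·26) ≡ 12/52. 52⁻¹ ≡ 28 (mod 97) since 52·28 = 1456 ≡ 1, so λ ≡ 12·28 ≡ 45.
  x = λ² - 27 - 27 = 2025 - 54 ≡ 31; y = λ·(27 - 31) - 26 ≡ 85. → (31, 85)
3P: (31, 85) + (27, 26). λ = (26 - 85)/(27 - 31) ≡ 38/93 mod 97. 93⁻¹ ≡ 24 (mod 97), so λ ≡ 39.
  x = λ² - 31 - 27 = 1521 - 58 ≡ 8; y = λ·(31 - 8) - 85 ≡ 36. → (8, 36)
4P: (8, 36) + (27, 26). λ = (26 - 36)/(27 - 8) ≡ 87/19 mod 97. 19⁻¹ ≡ 46 (mod 97), so λ ≡ 25.
  x = λ² - 8 - 27 = 625 - 35 ≡ 8; y = λ·(8 - 8) - 36 ≡ 61. → (8, 61)
5P: (8, 61) + (27, 26). λ = (26 - 61)/(27 - 8) ≡ 62/19 mod 97. 19⁻¹ ≡ 46 (mod 97) since 19·46 = 874 ≡ 1, so λ ≡ 39.
  x = λ² - 8 - 27 = 1521 - 35 ≡ 31; y = λ·(8 - 31) - 61 ≡ 12. → (31, 12)
6P: (31, 12) + (27, 26). λ = (26 - 12)/(27 - 31) ≡ 14/93 mod 97. 93⁻¹ ≡ 24 (mod 97), so λ ≡ 45.
  x = λ² - 31 - 27 = 2025 - 58 ≡ 27; y = λ·(31 - 27) - 12 ≡ 71. → (27, 71)
7P: (27, 71) + (27, 26): same x and y₁ ≡ -y₂, so the sum is ∞.
7P = ∞, so the order is 7.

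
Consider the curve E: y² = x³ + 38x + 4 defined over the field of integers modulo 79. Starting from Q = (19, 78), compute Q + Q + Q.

Repeated addition: build up to 3Q.
2Q: tangent at (19, 78): λ = (3·19² + 38)/(2·78) ≡ 15/77. 77⁻¹ ≡ 39 (mod 79) since 77·39 = 3003 ≡ 1, so λ ≡ 15·39 ≡ 32.
  x = λ² - 19 - 19 = 1024 - 38 ≡ 38; y = λ·(19 - 38) - 78 ≡ 25. → (38, 25)
3Q: (38, 25) + (19, 78). λ = (78 - 25)/(19 - 38) ≡ 53/60 mod 79. 60⁻¹ ≡ 54 (mod 79) since 60·54 = 3240 ≡ 1, so λ ≡ 18.
  x = λ² - 38 - 19 = 324 - 57 ≡ 30; y = λ·(38 - 30) - 25 ≡ 40. → (30, 40)

(30, 40)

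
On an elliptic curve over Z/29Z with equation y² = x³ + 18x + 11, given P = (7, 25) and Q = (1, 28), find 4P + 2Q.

(14, 22)

First 4P:
Repeated addition: build up to 4P.
2P: tangent at (7, 25): λ = (3·7² + 18)/(2·25) ≡ 20/21. 21⁻¹ ≡ 18 (mod 29), so λ ≡ 20·18 ≡ 12.
  x = λ² - 7 - 7 = 144 - 14 ≡ 14; y = λ·(7 - 14) - 25 ≡ 7. → (14, 7)
3P: (14, 7) + (7, 25). λ = (25 - 7)/(7 - 14) ≡ 18/22 mod 29. 22⁻¹ ≡ 4 (mod 29), so λ ≡ 14.
  x = λ² - 14 - 7 = 196 - 21 ≡ 1; y = λ·(14 - 1) - 7 ≡ 1. → (1, 1)
4P: (1, 1) + (7, 25). λ = (25 - 1)/(7 - 1) ≡ 24/6 mod 29. 6⁻¹ ≡ 5 (mod 29), so λ ≡ 4.
  x = λ² - 1 - 7 = 16 - 8 ≡ 8; y = λ·(1 - 8) - 1 ≡ 0. → (8, 0)
4P = (8, 0).
Next 2Q:
Repeated addition: build up to 2Q.
2Q: tangent at (1, 28): λ = (3·1² + 18)/(2·28) ≡ 21/27. 27⁻¹ ≡ 14 (mod 29) since 27·14 = 378 ≡ 1, so λ ≡ 21·14 ≡ 4.
  x = λ² - 1 - 1 = 16 - 2 ≡ 14; y = λ·(1 - 14) - 28 ≡ 7. → (14, 7)
2Q = (14, 7).
Finally 4P + 2Q:
(8, 0) + (14, 7). λ = (7 - 0)/(14 - 8) ≡ 7/6 mod 29. 6⁻¹ ≡ 5 (mod 29), so λ ≡ 6.
  x = λ² - 8 - 14 = 36 - 22 ≡ 14; y = λ·(8 - 14) - 0 ≡ 22. → (14, 22)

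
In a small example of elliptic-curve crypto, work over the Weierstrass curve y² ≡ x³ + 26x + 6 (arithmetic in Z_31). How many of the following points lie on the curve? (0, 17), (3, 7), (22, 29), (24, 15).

3

(0, 17): 17² ≡ 10, rhs ≡ 6 → off.
(3, 7): 7² ≡ 18, rhs ≡ 18 → on.
(22, 29): 29² ≡ 4, rhs ≡ 4 → on.
(24, 15): 15² ≡ 8, rhs ≡ 8 → on.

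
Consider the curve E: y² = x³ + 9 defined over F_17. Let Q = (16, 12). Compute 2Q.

(6, 2)

tangent at (16, 12): λ = (3·16² + 0)/(2·12) ≡ 3/7. 7⁻¹ ≡ 5 (mod 17) since 7·5 = 35 ≡ 1, so λ ≡ 3·5 ≡ 15.
  x = λ² - 16 - 16 = 225 - 32 ≡ 6; y = λ·(16 - 6) - 12 ≡ 2. → (6, 2)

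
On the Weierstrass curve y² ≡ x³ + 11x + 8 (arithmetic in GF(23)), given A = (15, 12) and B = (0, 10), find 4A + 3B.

First 4A:
Repeated addition: build up to 4A.
2A: tangent at (15, 12): λ = (3·15² + 11)/(2·12) ≡ 19/1. 1⁻¹ ≡ 1 (mod 23), so λ ≡ 19·1 ≡ 19.
  x = λ² - 15 - 15 = 361 - 30 ≡ 9; y = λ·(15 - 9) - 12 ≡ 10. → (9, 10)
3A: (9, 10) + (15, 12). λ = (12 - 10)/(15 - 9) ≡ 2/6 mod 23. 6⁻¹ ≡ 4 (mod 23), so λ ≡ 8.
  x = λ² - 9 - 15 = 64 - 24 ≡ 17; y = λ·(9 - 17) - 10 ≡ 18. → (17, 18)
4A: (17, 18) + (15, 12). λ = (12 - 18)/(15 - 17) ≡ 17/21 mod 23. 21⁻¹ ≡ 11 (mod 23), so λ ≡ 3.
  x = λ² - 17 - 15 = 9 - 32 ≡ 0; y = λ·(17 - 0) - 18 ≡ 10. → (0, 10)
4A = (0, 10).
Next 3B:
Repeated addition: build up to 3B.
2B: tangent at (0, 10): λ = (3·0² + 11)/(2·10) ≡ 11/20. 20⁻¹ ≡ 15 (mod 23), so λ ≡ 11·15 ≡ 4.
  x = λ² - 0 - 0 = 16 - 0 ≡ 16; y = λ·(0 - 16) - 10 ≡ 18. → (16, 18)
3B: (16, 18) + (0, 10). λ = (10 - 18)/(0 - 16) ≡ 15/7 mod 23. 7⁻¹ ≡ 10 (mod 23) since 7·10 = 70 ≡ 1, so λ ≡ 12.
  x = λ² - 16 - 0 = 144 - 16 ≡ 13; y = λ·(16 - 13) - 18 ≡ 18. → (13, 18)
3B = (13, 18).
Finally 4A + 3B:
(0, 10) + (13, 18). λ = (18 - 10)/(13 - 0) ≡ 8/13 mod 23. 13⁻¹ ≡ 16 (mod 23), so λ ≡ 13.
  x = λ² - 0 - 13 = 169 - 13 ≡ 18; y = λ·(0 - 18) - 10 ≡ 9. → (18, 9)

(18, 9)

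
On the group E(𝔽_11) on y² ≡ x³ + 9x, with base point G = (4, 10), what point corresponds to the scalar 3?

Repeated addition: build up to 3G.
2G: tangent at (4, 10): λ = (3·4² + 9)/(2·10) ≡ 2/9. 9⁻¹ ≡ 5 (mod 11), so λ ≡ 2·5 ≡ 10.
  x = λ² - 4 - 4 = 100 - 8 ≡ 4; y = λ·(4 - 4) - 10 ≡ 1. → (4, 1)
3G: (4, 1) + (4, 10): same x and y₁ ≡ -y₂, so the sum is the point at infinity.

O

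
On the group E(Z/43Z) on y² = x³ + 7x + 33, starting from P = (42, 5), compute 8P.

(25, 40)

Double-and-add on 8 = (1000)₂. Start with P = (42, 5) for the leading 1-bit.
double: tangent at (42, 5): λ = (3·42² + 7)/(2·5) ≡ 10/10. 10⁻¹ ≡ 13 (mod 43), so λ ≡ 10·13 ≡ 1.
  x = λ² - 42 - 42 = 1 - 84 ≡ 3; y = λ·(42 - 3) - 5 ≡ 34. → (3, 34)
double: tangent at (3, 34): λ = (3·3² + 7)/(2·34) ≡ 34/25. 25⁻¹ ≡ 31 (mod 43) since 25·31 = 775 ≡ 1, so λ ≡ 34·31 ≡ 22.
  x = λ² - 3 - 3 = 484 - 6 ≡ 5; y = λ·(3 - 5) - 34 ≡ 8. → (5, 8)
double: tangent at (5, 8): λ = (3·5² + 7)/(2·8) ≡ 39/16. 16⁻¹ ≡ 35 (mod 43), so λ ≡ 39·35 ≡ 32.
  x = λ² - 5 - 5 = 1024 - 10 ≡ 25; y = λ·(5 - 25) - 8 ≡ 40. → (25, 40)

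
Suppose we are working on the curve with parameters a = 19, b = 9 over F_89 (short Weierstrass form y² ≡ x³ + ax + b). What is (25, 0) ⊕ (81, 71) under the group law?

(25, 0) + (81, 71). λ = (71 - 0)/(81 - 25) ≡ 71/56 mod 89. 56⁻¹ ≡ 62 (mod 89) since 56·62 = 3472 ≡ 1, so λ ≡ 41.
  x = λ² - 25 - 81 = 1681 - 106 ≡ 62; y = λ·(25 - 62) - 0 ≡ 85. → (62, 85)

(62, 85)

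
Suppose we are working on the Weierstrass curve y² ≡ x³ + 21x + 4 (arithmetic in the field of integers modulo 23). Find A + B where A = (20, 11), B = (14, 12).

(5, 21)

(20, 11) + (14, 12). λ = (12 - 11)/(14 - 20) ≡ 1/17 mod 23. 17⁻¹ ≡ 19 (mod 23) since 17·19 = 323 ≡ 1, so λ ≡ 19.
  x = λ² - 20 - 14 = 361 - 34 ≡ 5; y = λ·(20 - 5) - 11 ≡ 21. → (5, 21)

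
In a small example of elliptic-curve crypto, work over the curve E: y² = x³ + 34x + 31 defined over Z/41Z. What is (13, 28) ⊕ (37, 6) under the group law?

(28, 37)

(13, 28) + (37, 6). λ = (6 - 28)/(37 - 13) ≡ 19/24 mod 41. 24⁻¹ ≡ 12 (mod 41) since 24·12 = 288 ≡ 1, so λ ≡ 23.
  x = λ² - 13 - 37 = 529 - 50 ≡ 28; y = λ·(13 - 28) - 28 ≡ 37. → (28, 37)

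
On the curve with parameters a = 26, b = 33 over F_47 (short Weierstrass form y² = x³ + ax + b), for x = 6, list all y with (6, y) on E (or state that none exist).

none

x³ + 26x + 33 = 405 ≡ 29 (mod 47).
29 is a non-residue mod 47; no y exists.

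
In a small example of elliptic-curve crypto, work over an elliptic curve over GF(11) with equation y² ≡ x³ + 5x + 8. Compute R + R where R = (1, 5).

tangent at (1, 5): λ = (3·1² + 5)/(2·5) ≡ 8/10. 10⁻¹ ≡ 10 (mod 11), so λ ≡ 8·10 ≡ 3.
  x = λ² - 1 - 1 = 9 - 2 ≡ 7; y = λ·(1 - 7) - 5 ≡ 10. → (7, 10)

(7, 10)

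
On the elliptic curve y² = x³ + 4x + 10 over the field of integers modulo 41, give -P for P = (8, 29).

-(8, 29) = (8, -29 mod 41) = (8, 12).

(8, 12)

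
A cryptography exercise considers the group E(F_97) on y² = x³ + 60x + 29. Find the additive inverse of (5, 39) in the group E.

(5, 58)

-(5, 39) = (5, -39 mod 97) = (5, 58).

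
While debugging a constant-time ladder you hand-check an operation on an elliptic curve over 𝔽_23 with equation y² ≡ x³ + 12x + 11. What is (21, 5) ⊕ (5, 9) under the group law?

(10, 21)

(21, 5) + (5, 9). λ = (9 - 5)/(5 - 21) ≡ 4/7 mod 23. 7⁻¹ ≡ 10 (mod 23), so λ ≡ 17.
  x = λ² - 21 - 5 = 289 - 26 ≡ 10; y = λ·(21 - 10) - 5 ≡ 21. → (10, 21)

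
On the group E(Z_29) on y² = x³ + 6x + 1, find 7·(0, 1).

(24, 22)

Write Q = (0, 1).
Repeated addition: build up to 7Q.
2Q: tangent at (0, 1): λ = (3·0² + 6)/(2·1) ≡ 6/2. 2⁻¹ ≡ 15 (mod 29), so λ ≡ 6·15 ≡ 3.
  x = λ² - 0 - 0 = 9 - 0 ≡ 9; y = λ·(0 - 9) - 1 ≡ 1. → (9, 1)
3Q: (9, 1) + (0, 1). λ = (1 - 1)/(0 - 9) ≡ 0/20 mod 29. 20⁻¹ ≡ 16 (mod 29), so λ ≡ 0.
  x = λ² - 9 - 0 = 0 - 9 ≡ 20; y = λ·(9 - 20) - 1 ≡ 28. → (20, 28)
4Q: (20, 28) + (0, 1). λ = (1 - 28)/(0 - 20) ≡ 2/9 mod 29. 9⁻¹ ≡ 13 (mod 29) since 9·13 = 117 ≡ 1, so λ ≡ 26.
  x = λ² - 20 - 0 = 676 - 20 ≡ 18; y = λ·(20 - 18) - 28 ≡ 24. → (18, 24)
5Q: (18, 24) + (0, 1). λ = (1 - 24)/(0 - 18) ≡ 6/11 mod 29. 11⁻¹ ≡ 8 (mod 29) since 11·8 = 88 ≡ 1, so λ ≡ 19.
  x = λ² - 18 - 0 = 361 - 18 ≡ 24; y = λ·(18 - 24) - 24 ≡ 7. → (24, 7)
6Q: (24, 7) + (0, 1). λ = (1 - 7)/(0 - 24) ≡ 23/5 mod 29. 5⁻¹ ≡ 6 (mod 29) since 5·6 = 30 ≡ 1, so λ ≡ 22.
  x = λ² - 24 - 0 = 484 - 24 ≡ 25; y = λ·(24 - 25) - 7 ≡ 0. → (25, 0)
7Q: (25, 0) + (0, 1). λ = (1 - 0)/(0 - 25) ≡ 1/4 mod 29. 4⁻¹ ≡ 22 (mod 29), so λ ≡ 22.
  x = λ² - 25 - 0 = 484 - 25 ≡ 24; y = λ·(25 - 24) - 0 ≡ 22. → (24, 22)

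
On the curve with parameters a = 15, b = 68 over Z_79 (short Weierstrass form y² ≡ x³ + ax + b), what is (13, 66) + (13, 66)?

(12, 78)

tangent at (13, 66): λ = (3·13² + 15)/(2·66) ≡ 48/53. 53⁻¹ ≡ 3 (mod 79) since 53·3 = 159 ≡ 1, so λ ≡ 48·3 ≡ 65.
  x = λ² - 13 - 13 = 4225 - 26 ≡ 12; y = λ·(13 - 12) - 66 ≡ 78. → (12, 78)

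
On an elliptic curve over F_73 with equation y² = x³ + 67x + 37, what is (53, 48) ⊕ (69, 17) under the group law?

(48, 29)

(53, 48) + (69, 17). λ = (17 - 48)/(69 - 53) ≡ 42/16 mod 73. 16⁻¹ ≡ 32 (mod 73) since 16·32 = 512 ≡ 1, so λ ≡ 30.
  x = λ² - 53 - 69 = 900 - 122 ≡ 48; y = λ·(53 - 48) - 48 ≡ 29. → (48, 29)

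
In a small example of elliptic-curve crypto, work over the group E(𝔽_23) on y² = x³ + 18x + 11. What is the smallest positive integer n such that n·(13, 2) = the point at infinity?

12

2P: tangent at (13, 2): λ = (3·13² + 18)/(2·2) ≡ 19/4. 4⁻¹ ≡ 6 (mod 23) since 4·6 = 24 ≡ 1, so λ ≡ 19·6 ≡ 22.
  x = λ² - 13 - 13 = 484 - 26 ≡ 21; y = λ·(13 - 21) - 2 ≡ 6. → (21, 6)
3P: (21, 6) + (13, 2). λ = (2 - 6)/(13 - 21) ≡ 19/15 mod 23. 15⁻¹ ≡ 20 (mod 23) since 15·20 = 300 ≡ 1, so λ ≡ 12.
  x = λ² - 21 - 13 = 144 - 34 ≡ 18; y = λ·(21 - 18) - 6 ≡ 7. → (18, 7)
4P: (18, 7) + (13, 2). λ = (2 - 7)/(13 - 18) ≡ 18/18 mod 23. 18⁻¹ ≡ 9 (mod 23) since 18·9 = 162 ≡ 1, so λ ≡ 1.
  x = λ² - 18 - 13 = 1 - 31 ≡ 16; y = λ·(18 - 16) - 7 ≡ 18. → (16, 18)
5P: (16, 18) + (13, 2). λ = (2 - 18)/(13 - 16) ≡ 7/20 mod 23. 20⁻¹ ≡ 15 (mod 23), so λ ≡ 13.
  x = λ² - 16 - 13 = 169 - 29 ≡ 2; y = λ·(16 - 2) - 18 ≡ 3. → (2, 3)
6P: (2, 3) + (13, 2). λ = (2 - 3)/(13 - 2) ≡ 22/11 mod 23. 11⁻¹ ≡ 21 (mod 23), so λ ≡ 2.
  x = λ² - 2 - 13 = 4 - 15 ≡ 12; y = λ·(2 - 12) - 3 ≡ 0. → (12, 0)
7P: (12, 0) + (13, 2). λ = (2 - 0)/(13 - 12) ≡ 2/1 mod 23. 1⁻¹ ≡ 1 (mod 23) since 1·1 = 1 ≡ 1, so λ ≡ 2.
  x = λ² - 12 - 13 = 4 - 25 ≡ 2; y = λ·(12 - 2) - 0 ≡ 20. → (2, 20)
8P: (2, 20) + (13, 2). λ = (2 - 20)/(13 - 2) ≡ 5/11 mod 23. 11⁻¹ ≡ 21 (mod 23) since 11·21 = 231 ≡ 1, so λ ≡ 13.
  x = λ² - 2 - 13 = 169 - 15 ≡ 16; y = λ·(2 - 16) - 20 ≡ 5. → (16, 5)
9P: (16, 5) + (13, 2). λ = (2 - 5)/(13 - 16) ≡ 20/20 mod 23. 20⁻¹ ≡ 15 (mod 23) since 20·15 = 300 ≡ 1, so λ ≡ 1.
  x = λ² - 16 - 13 = 1 - 29 ≡ 18; y = λ·(16 - 18) - 5 ≡ 16. → (18, 16)
10P: (18, 16) + (13, 2). λ = (2 - 16)/(13 - 18) ≡ 9/18 mod 23. 18⁻¹ ≡ 9 (mod 23) since 18·9 = 162 ≡ 1, so λ ≡ 12.
  x = λ² - 18 - 13 = 144 - 31 ≡ 21; y = λ·(18 - 21) - 16 ≡ 17. → (21, 17)
11P: (21, 17) + (13, 2). λ = (2 - 17)/(13 - 21) ≡ 8/15 mod 23. 15⁻¹ ≡ 20 (mod 23), so λ ≡ 22.
  x = λ² - 21 - 13 = 484 - 34 ≡ 13; y = λ·(21 - 13) - 17 ≡ 21. → (13, 21)
12P: (13, 21) + (13, 2): same x and y₁ ≡ -y₂, so the sum is the point at infinity.
12P = the point at infinity, so the order is 12.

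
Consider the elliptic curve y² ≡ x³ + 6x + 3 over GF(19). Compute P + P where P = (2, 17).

tangent at (2, 17): λ = (3·2² + 6)/(2·17) ≡ 18/15. 15⁻¹ ≡ 14 (mod 19), so λ ≡ 18·14 ≡ 5.
  x = λ² - 2 - 2 = 25 - 4 ≡ 2; y = λ·(2 - 2) - 17 ≡ 2. → (2, 2)

(2, 2)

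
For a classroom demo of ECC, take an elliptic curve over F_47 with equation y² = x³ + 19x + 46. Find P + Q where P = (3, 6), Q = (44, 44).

(14, 1)

(3, 6) + (44, 44). λ = (44 - 6)/(44 - 3) ≡ 38/41 mod 47. 41⁻¹ ≡ 39 (mod 47), so λ ≡ 25.
  x = λ² - 3 - 44 = 625 - 47 ≡ 14; y = λ·(3 - 14) - 6 ≡ 1. → (14, 1)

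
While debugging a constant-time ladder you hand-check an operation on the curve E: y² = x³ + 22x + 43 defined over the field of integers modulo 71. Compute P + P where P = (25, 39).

(48, 47)

tangent at (25, 39): λ = (3·25² + 22)/(2·39) ≡ 51/7. 7⁻¹ ≡ 61 (mod 71), so λ ≡ 51·61 ≡ 58.
  x = λ² - 25 - 25 = 3364 - 50 ≡ 48; y = λ·(25 - 48) - 39 ≡ 47. → (48, 47)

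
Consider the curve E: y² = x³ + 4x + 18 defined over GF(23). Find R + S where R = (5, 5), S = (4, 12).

(5, 5) + (4, 12). λ = (12 - 5)/(4 - 5) ≡ 7/22 mod 23. 22⁻¹ ≡ 22 (mod 23), so λ ≡ 16.
  x = λ² - 5 - 4 = 256 - 9 ≡ 17; y = λ·(5 - 17) - 5 ≡ 10. → (17, 10)

(17, 10)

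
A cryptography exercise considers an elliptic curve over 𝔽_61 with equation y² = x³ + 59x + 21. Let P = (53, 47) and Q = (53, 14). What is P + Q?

O

The two points share x = 53 and their y-coordinates satisfy 47 + 14 ≡ 0 (mod 61), so they are inverses. Their sum is ∞.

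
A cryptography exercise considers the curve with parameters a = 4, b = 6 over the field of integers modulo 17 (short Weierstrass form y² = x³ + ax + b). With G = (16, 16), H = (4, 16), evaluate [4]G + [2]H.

(11, 15)

First 4G:
Repeated addition: build up to 4G.
2G: tangent at (16, 16): λ = (3·16² + 4)/(2·16) ≡ 7/15. 15⁻¹ ≡ 8 (mod 17), so λ ≡ 7·8 ≡ 5.
  x = λ² - 16 - 16 = 25 - 32 ≡ 10; y = λ·(16 - 10) - 16 ≡ 14. → (10, 14)
3G: (10, 14) + (16, 16). λ = (16 - 14)/(16 - 10) ≡ 2/6 mod 17. 6⁻¹ ≡ 3 (mod 17) since 6·3 = 18 ≡ 1, so λ ≡ 6.
  x = λ² - 10 - 16 = 36 - 26 ≡ 10; y = λ·(10 - 10) - 14 ≡ 3. → (10, 3)
4G: (10, 3) + (16, 16). λ = (16 - 3)/(16 - 10) ≡ 13/6 mod 17. 6⁻¹ ≡ 3 (mod 17) since 6·3 = 18 ≡ 1, so λ ≡ 5.
  x = λ² - 10 - 16 = 25 - 26 ≡ 16; y = λ·(10 - 16) - 3 ≡ 1. → (16, 1)
4G = (16, 1).
Next 2H:
Repeated addition: build up to 2H.
2H: tangent at (4, 16): λ = (3·4² + 4)/(2·16) ≡ 1/15. 15⁻¹ ≡ 8 (mod 17), so λ ≡ 1·8 ≡ 8.
  x = λ² - 4 - 4 = 64 - 8 ≡ 5; y = λ·(4 - 5) - 16 ≡ 10. → (5, 10)
2H = (5, 10).
Finally 4G + 2H:
(16, 1) + (5, 10). λ = (10 - 1)/(5 - 16) ≡ 9/6 mod 17. 6⁻¹ ≡ 3 (mod 17), so λ ≡ 10.
  x = λ² - 16 - 5 = 100 - 21 ≡ 11; y = λ·(16 - 11) - 1 ≡ 15. → (11, 15)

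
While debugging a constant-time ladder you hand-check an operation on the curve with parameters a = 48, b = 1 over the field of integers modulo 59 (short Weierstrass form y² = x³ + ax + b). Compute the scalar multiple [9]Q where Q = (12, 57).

Repeated addition: build up to 9Q.
2Q: tangent at (12, 57): λ = (3·12² + 48)/(2·57) ≡ 8/55. 55⁻¹ ≡ 44 (mod 59) since 55·44 = 2420 ≡ 1, so λ ≡ 8·44 ≡ 57.
  x = λ² - 12 - 12 = 3249 - 24 ≡ 39; y = λ·(12 - 39) - 57 ≡ 56. → (39, 56)
3Q: (39, 56) + (12, 57). λ = (57 - 56)/(12 - 39) ≡ 1/32 mod 59. 32⁻¹ ≡ 24 (mod 59) since 32·24 = 768 ≡ 1, so λ ≡ 24.
  x = λ² - 39 - 12 = 576 - 51 ≡ 53; y = λ·(39 - 53) - 56 ≡ 21. → (53, 21)
4Q: (53, 21) + (12, 57). λ = (57 - 21)/(12 - 53) ≡ 36/18 mod 59. 18⁻¹ ≡ 23 (mod 59), so λ ≡ 2.
  x = λ² - 53 - 12 = 4 - 65 ≡ 57; y = λ·(53 - 57) - 21 ≡ 30. → (57, 30)
5Q: (57, 30) + (12, 57). λ = (57 - 30)/(12 - 57) ≡ 27/14 mod 59. 14⁻¹ ≡ 38 (mod 59), so λ ≡ 23.
  x = λ² - 57 - 12 = 529 - 69 ≡ 47; y = λ·(57 - 47) - 30 ≡ 23. → (47, 23)
6Q: (47, 23) + (12, 57). λ = (57 - 23)/(12 - 47) ≡ 34/24 mod 59. 24⁻¹ ≡ 32 (mod 59) since 24·32 = 768 ≡ 1, so λ ≡ 26.
  x = λ² - 47 - 12 = 676 - 59 ≡ 27; y = λ·(47 - 27) - 23 ≡ 25. → (27, 25)
7Q: (27, 25) + (12, 57). λ = (57 - 25)/(12 - 27) ≡ 32/44 mod 59. 44⁻¹ ≡ 55 (mod 59), so λ ≡ 49.
  x = λ² - 27 - 12 = 2401 - 39 ≡ 2; y = λ·(27 - 2) - 25 ≡ 20. → (2, 20)
8Q: (2, 20) + (12, 57). λ = (57 - 20)/(12 - 2) ≡ 37/10 mod 59. 10⁻¹ ≡ 6 (mod 59) since 10·6 = 60 ≡ 1, so λ ≡ 45.
  x = λ² - 2 - 12 = 2025 - 14 ≡ 5; y = λ·(2 - 5) - 20 ≡ 22. → (5, 22)
9Q: (5, 22) + (12, 57). λ = (57 - 22)/(12 - 5) ≡ 35/7 mod 59. 7⁻¹ ≡ 17 (mod 59) since 7·17 = 119 ≡ 1, so λ ≡ 5.
  x = λ² - 5 - 12 = 25 - 17 ≡ 8; y = λ·(5 - 8) - 22 ≡ 22. → (8, 22)

(8, 22)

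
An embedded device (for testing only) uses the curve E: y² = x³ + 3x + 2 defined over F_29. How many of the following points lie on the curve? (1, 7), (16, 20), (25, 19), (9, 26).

1

(1, 7): 7² ≡ 20, rhs ≡ 6 → off.
(16, 20): 20² ≡ 23, rhs ≡ 28 → off.
(25, 19): 19² ≡ 13, rhs ≡ 13 → on.
(9, 26): 26² ≡ 9, rhs ≡ 4 → off.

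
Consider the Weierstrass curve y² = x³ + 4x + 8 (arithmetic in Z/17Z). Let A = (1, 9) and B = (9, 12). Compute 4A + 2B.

First 4A:
Repeated addition: build up to 4A.
2A: tangent at (1, 9): λ = (3·1² + 4)/(2·9) ≡ 7/1. 1⁻¹ ≡ 1 (mod 17) since 1·1 = 1 ≡ 1, so λ ≡ 7·1 ≡ 7.
  x = λ² - 1 - 1 = 49 - 2 ≡ 13; y = λ·(1 - 13) - 9 ≡ 9. → (13, 9)
3A: (13, 9) + (1, 9). λ = (9 - 9)/(1 - 13) ≡ 0/5 mod 17. 5⁻¹ ≡ 7 (mod 17) since 5·7 = 35 ≡ 1, so λ ≡ 0.
  x = λ² - 13 - 1 = 0 - 14 ≡ 3; y = λ·(13 - 3) - 9 ≡ 8. → (3, 8)
4A: (3, 8) + (1, 9). λ = (9 - 8)/(1 - 3) ≡ 1/15 mod 17. 15⁻¹ ≡ 8 (mod 17), so λ ≡ 8.
  x = λ² - 3 - 1 = 64 - 4 ≡ 9; y = λ·(3 - 9) - 8 ≡ 12. → (9, 12)
4A = (9, 12).
Next 2B:
Repeated addition: build up to 2B.
2B: tangent at (9, 12): λ = (3·9² + 4)/(2·12) ≡ 9/7. 7⁻¹ ≡ 5 (mod 17), so λ ≡ 9·5 ≡ 11.
  x = λ² - 9 - 9 = 121 - 18 ≡ 1; y = λ·(9 - 1) - 12 ≡ 8. → (1, 8)
2B = (1, 8).
Finally 4A + 2B:
(9, 12) + (1, 8). λ = (8 - 12)/(1 - 9) ≡ 13/9 mod 17. 9⁻¹ ≡ 2 (mod 17), so λ ≡ 9.
  x = λ² - 9 - 1 = 81 - 10 ≡ 3; y = λ·(9 - 3) - 12 ≡ 8. → (3, 8)

(3, 8)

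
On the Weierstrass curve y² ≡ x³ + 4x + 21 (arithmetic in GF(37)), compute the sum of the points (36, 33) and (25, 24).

(10, 32)

(36, 33) + (25, 24). λ = (24 - 33)/(25 - 36) ≡ 28/26 mod 37. 26⁻¹ ≡ 10 (mod 37), so λ ≡ 21.
  x = λ² - 36 - 25 = 441 - 61 ≡ 10; y = λ·(36 - 10) - 33 ≡ 32. → (10, 32)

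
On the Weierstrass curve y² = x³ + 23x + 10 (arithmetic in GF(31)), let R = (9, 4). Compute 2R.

tangent at (9, 4): λ = (3·9² + 23)/(2·4) ≡ 18/8. 8⁻¹ ≡ 4 (mod 31), so λ ≡ 18·4 ≡ 10.
  x = λ² - 9 - 9 = 100 - 18 ≡ 20; y = λ·(9 - 20) - 4 ≡ 10. → (20, 10)

(20, 10)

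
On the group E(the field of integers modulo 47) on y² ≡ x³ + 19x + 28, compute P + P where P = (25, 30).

tangent at (25, 30): λ = (3·25² + 19)/(2·30) ≡ 14/13. 13⁻¹ ≡ 29 (mod 47), so λ ≡ 14·29 ≡ 30.
  x = λ² - 25 - 25 = 900 - 50 ≡ 4; y = λ·(25 - 4) - 30 ≡ 36. → (4, 36)

(4, 36)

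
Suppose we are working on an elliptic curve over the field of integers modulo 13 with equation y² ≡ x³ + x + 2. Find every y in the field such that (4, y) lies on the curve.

none

x³ + 1x + 2 = 70 ≡ 5 (mod 13).
5 is a non-residue mod 13; no y exists.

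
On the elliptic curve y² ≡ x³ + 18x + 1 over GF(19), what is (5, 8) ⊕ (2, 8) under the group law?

(5, 8) + (2, 8). λ = (8 - 8)/(2 - 5) ≡ 0/16 mod 19. 16⁻¹ ≡ 6 (mod 19) since 16·6 = 96 ≡ 1, so λ ≡ 0.
  x = λ² - 5 - 2 = 0 - 7 ≡ 12; y = λ·(5 - 12) - 8 ≡ 11. → (12, 11)

(12, 11)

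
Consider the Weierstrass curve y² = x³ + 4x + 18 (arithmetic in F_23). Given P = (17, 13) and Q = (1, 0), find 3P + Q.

(22, 6)

First 3P:
Repeated addition: build up to 3P.
2P: tangent at (17, 13): λ = (3·17² + 4)/(2·13) ≡ 20/3. 3⁻¹ ≡ 8 (mod 23), so λ ≡ 20·8 ≡ 22.
  x = λ² - 17 - 17 = 484 - 34 ≡ 13; y = λ·(17 - 13) - 13 ≡ 6. → (13, 6)
3P: (13, 6) + (17, 13). λ = (13 - 6)/(17 - 13) ≡ 7/4 mod 23. 4⁻¹ ≡ 6 (mod 23), so λ ≡ 19.
  x = λ² - 13 - 17 = 361 - 30 ≡ 9; y = λ·(13 - 9) - 6 ≡ 1. → (9, 1)
3P = (9, 1).
Finally 3P + Q:
(9, 1) + (1, 0). λ = (0 - 1)/(1 - 9) ≡ 22/15 mod 23. 15⁻¹ ≡ 20 (mod 23), so λ ≡ 3.
  x = λ² - 9 - 1 = 9 - 10 ≡ 22; y = λ·(9 - 22) - 1 ≡ 6. → (22, 6)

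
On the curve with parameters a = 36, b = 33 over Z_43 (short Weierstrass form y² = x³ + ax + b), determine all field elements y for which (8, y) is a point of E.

4, 39

x³ + 36x + 33 = 833 ≡ 16 (mod 43).
Square roots of 16 mod 43: 4 and 39 (since 4² = 16 ≡ 16).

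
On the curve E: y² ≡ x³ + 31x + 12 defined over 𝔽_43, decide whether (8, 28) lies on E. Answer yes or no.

no

y² = 28² ≡ 10; x³ + 31x + 12 = 772 ≡ 41 (mod 43). 10 ≠ 41.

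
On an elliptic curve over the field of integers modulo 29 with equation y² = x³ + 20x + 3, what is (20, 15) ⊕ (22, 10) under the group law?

(20, 15) + (22, 10). λ = (10 - 15)/(22 - 20) ≡ 24/2 mod 29. 2⁻¹ ≡ 15 (mod 29), so λ ≡ 12.
  x = λ² - 20 - 22 = 144 - 42 ≡ 15; y = λ·(20 - 15) - 15 ≡ 16. → (15, 16)

(15, 16)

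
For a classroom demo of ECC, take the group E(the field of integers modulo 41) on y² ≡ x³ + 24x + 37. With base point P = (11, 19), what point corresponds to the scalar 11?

Repeated addition: build up to 11P.
2P: tangent at (11, 19): λ = (3·11² + 24)/(2·19) ≡ 18/38. 38⁻¹ ≡ 27 (mod 41), so λ ≡ 18·27 ≡ 35.
  x = λ² - 11 - 11 = 1225 - 22 ≡ 14; y = λ·(11 - 14) - 19 ≡ 40. → (14, 40)
3P: (14, 40) + (11, 19). λ = (19 - 40)/(11 - 14) ≡ 20/38 mod 41. 38⁻¹ ≡ 27 (mod 41) since 38·27 = 1026 ≡ 1, so λ ≡ 7.
  x = λ² - 14 - 11 = 49 - 25 ≡ 24; y = λ·(14 - 24) - 40 ≡ 13. → (24, 13)
4P: (24, 13) + (11, 19). λ = (19 - 13)/(11 - 24) ≡ 6/28 mod 41. 28⁻¹ ≡ 22 (mod 41) since 28·22 = 616 ≡ 1, so λ ≡ 9.
  x = λ² - 24 - 11 = 81 - 35 ≡ 5; y = λ·(24 - 5) - 13 ≡ 35. → (5, 35)
5P: (5, 35) + (11, 19). λ = (19 - 35)/(11 - 5) ≡ 25/6 mod 41. 6⁻¹ ≡ 7 (mod 41), so λ ≡ 11.
  x = λ² - 5 - 11 = 121 - 16 ≡ 23; y = λ·(5 - 23) - 35 ≡ 13. → (23, 13)
6P: (23, 13) + (11, 19). λ = (19 - 13)/(11 - 23) ≡ 6/29 mod 41. 29⁻¹ ≡ 17 (mod 41) since 29·17 = 493 ≡ 1, so λ ≡ 20.
  x = λ² - 23 - 11 = 400 - 34 ≡ 38; y = λ·(23 - 38) - 13 ≡ 15. → (38, 15)
7P: (38, 15) + (11, 19). λ = (19 - 15)/(11 - 38) ≡ 4/14 mod 41. 14⁻¹ ≡ 3 (mod 41) since 14·3 = 42 ≡ 1, so λ ≡ 12.
  x = λ² - 38 - 11 = 144 - 49 ≡ 13; y = λ·(38 - 13) - 15 ≡ 39. → (13, 39)
8P: (13, 39) + (11, 19). λ = (19 - 39)/(11 - 13) ≡ 21/39 mod 41. 39⁻¹ ≡ 20 (mod 41) since 39·20 = 780 ≡ 1, so λ ≡ 10.
  x = λ² - 13 - 11 = 100 - 24 ≡ 35; y = λ·(13 - 35) - 39 ≡ 28. → (35, 28)
9P: (35, 28) + (11, 19). λ = (19 - 28)/(11 - 35) ≡ 32/17 mod 41. 17⁻¹ ≡ 29 (mod 41) since 17·29 = 493 ≡ 1, so λ ≡ 26.
  x = λ² - 35 - 11 = 676 - 46 ≡ 15; y = λ·(35 - 15) - 28 ≡ 0. → (15, 0)
10P: (15, 0) + (11, 19). λ = (19 - 0)/(11 - 15) ≡ 19/37 mod 41. 37⁻¹ ≡ 10 (mod 41) since 37·10 = 370 ≡ 1, so λ ≡ 26.
  x = λ² - 15 - 11 = 676 - 26 ≡ 35; y = λ·(15 - 35) - 0 ≡ 13. → (35, 13)
11P: (35, 13) + (11, 19). λ = (19 - 13)/(11 - 35) ≡ 6/17 mod 41. 17⁻¹ ≡ 29 (mod 41) since 17·29 = 493 ≡ 1, so λ ≡ 10.
  x = λ² - 35 - 11 = 100 - 46 ≡ 13; y = λ·(35 - 13) - 13 ≡ 2. → (13, 2)

(13, 2)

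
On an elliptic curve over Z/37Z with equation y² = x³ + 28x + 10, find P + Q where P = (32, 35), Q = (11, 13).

(32, 35) + (11, 13). λ = (13 - 35)/(11 - 32) ≡ 15/16 mod 37. 16⁻¹ ≡ 7 (mod 37), so λ ≡ 31.
  x = λ² - 32 - 11 = 961 - 43 ≡ 30; y = λ·(32 - 30) - 35 ≡ 27. → (30, 27)

(30, 27)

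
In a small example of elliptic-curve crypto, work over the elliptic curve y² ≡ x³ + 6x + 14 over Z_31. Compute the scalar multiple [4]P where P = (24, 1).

Double-and-add on 4 = (100)₂. Start with P = (24, 1) for the leading 1-bit.
double: tangent at (24, 1): λ = (3·24² + 6)/(2·1) ≡ 29/2. 2⁻¹ ≡ 16 (mod 31), so λ ≡ 29·16 ≡ 30.
  x = λ² - 24 - 24 = 900 - 48 ≡ 15; y = λ·(24 - 15) - 1 ≡ 21. → (15, 21)
double: tangent at (15, 21): λ = (3·15² + 6)/(2·21) ≡ 30/11. 11⁻¹ ≡ 17 (mod 31) since 11·17 = 187 ≡ 1, so λ ≡ 30·17 ≡ 14.
  x = λ² - 15 - 15 = 196 - 30 ≡ 11; y = λ·(15 - 11) - 21 ≡ 4. → (11, 4)

(11, 4)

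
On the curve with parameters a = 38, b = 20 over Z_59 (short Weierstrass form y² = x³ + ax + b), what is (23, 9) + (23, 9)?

(30, 31)

tangent at (23, 9): λ = (3·23² + 38)/(2·9) ≡ 32/18. 18⁻¹ ≡ 23 (mod 59) since 18·23 = 414 ≡ 1, so λ ≡ 32·23 ≡ 28.
  x = λ² - 23 - 23 = 784 - 46 ≡ 30; y = λ·(23 - 30) - 9 ≡ 31. → (30, 31)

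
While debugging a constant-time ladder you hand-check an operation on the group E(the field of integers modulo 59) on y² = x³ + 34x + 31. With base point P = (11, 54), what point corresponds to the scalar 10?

Double-and-add on 10 = (1010)₂. Start with P = (11, 54) for the leading 1-bit.
double: tangent at (11, 54): λ = (3·11² + 34)/(2·54) ≡ 43/49. 49⁻¹ ≡ 53 (mod 59) since 49·53 = 2597 ≡ 1, so λ ≡ 43·53 ≡ 37.
  x = λ² - 11 - 11 = 1369 - 22 ≡ 49; y = λ·(11 - 49) - 54 ≡ 15. → (49, 15)
double: tangent at (49, 15): λ = (3·49² + 34)/(2·15) ≡ 39/30. 30⁻¹ ≡ 2 (mod 59) since 30·2 = 60 ≡ 1, so λ ≡ 39·2 ≡ 19.
  x = λ² - 49 - 49 = 361 - 98 ≡ 27; y = λ·(49 - 27) - 15 ≡ 49. → (27, 49)
add P: (27, 49) + (11, 54). λ = (54 - 49)/(11 - 27) ≡ 5/43 mod 59. 43⁻¹ ≡ 11 (mod 59) since 43·11 = 473 ≡ 1, so λ ≡ 55.
  x = λ² - 27 - 11 = 3025 - 38 ≡ 37; y = λ·(27 - 37) - 49 ≡ 50. → (37, 50)
double: tangent at (37, 50): λ = (3·37² + 34)/(2·50) ≡ 11/41. 41⁻¹ ≡ 36 (mod 59) since 41·36 = 1476 ≡ 1, so λ ≡ 11·36 ≡ 42.
  x = λ² - 37 - 37 = 1764 - 74 ≡ 38; y = λ·(37 - 38) - 50 ≡ 26. → (38, 26)

(38, 26)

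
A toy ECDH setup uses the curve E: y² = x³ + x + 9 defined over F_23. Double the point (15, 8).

(20, 5)

tangent at (15, 8): λ = (3·15² + 1)/(2·8) ≡ 9/16. 16⁻¹ ≡ 13 (mod 23) since 16·13 = 208 ≡ 1, so λ ≡ 9·13 ≡ 2.
  x = λ² - 15 - 15 = 4 - 30 ≡ 20; y = λ·(15 - 20) - 8 ≡ 5. → (20, 5)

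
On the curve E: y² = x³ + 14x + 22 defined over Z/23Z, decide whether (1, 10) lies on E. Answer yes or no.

y² = 10² ≡ 8; x³ + 14x + 22 = 37 ≡ 14 (mod 23). 8 ≠ 14.

no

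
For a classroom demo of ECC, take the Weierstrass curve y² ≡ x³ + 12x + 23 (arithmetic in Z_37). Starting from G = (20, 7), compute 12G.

Double-and-add on 12 = (1100)₂. Start with G = (20, 7) for the leading 1-bit.
double: tangent at (20, 7): λ = (3·20² + 12)/(2·7) ≡ 28/14. 14⁻¹ ≡ 8 (mod 37), so λ ≡ 28·8 ≡ 2.
  x = λ² - 20 - 20 = 4 - 40 ≡ 1; y = λ·(20 - 1) - 7 ≡ 31. → (1, 31)
add G: (1, 31) + (20, 7). λ = (7 - 31)/(20 - 1) ≡ 13/19 mod 37. 19⁻¹ ≡ 2 (mod 37), so λ ≡ 26.
  x = λ² - 1 - 20 = 676 - 21 ≡ 26; y = λ·(1 - 26) - 31 ≡ 22. → (26, 22)
double: tangent at (26, 22): λ = (3·26² + 12)/(2·22) ≡ 5/7. 7⁻¹ ≡ 16 (mod 37) since 7·16 = 112 ≡ 1, so λ ≡ 5·16 ≡ 6.
  x = λ² - 26 - 26 = 36 - 52 ≡ 21; y = λ·(26 - 21) - 22 ≡ 8. → (21, 8)
double: tangent at (21, 8): λ = (3·21² + 12)/(2·8) ≡ 3/16. 16⁻¹ ≡ 7 (mod 37) since 16·7 = 112 ≡ 1, so λ ≡ 3·7 ≡ 21.
  x = λ² - 21 - 21 = 441 - 42 ≡ 29; y = λ·(21 - 29) - 8 ≡ 9. → (29, 9)

(29, 9)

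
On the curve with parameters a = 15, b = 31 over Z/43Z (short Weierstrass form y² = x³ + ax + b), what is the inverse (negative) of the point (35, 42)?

-(35, 42) = (35, -42 mod 43) = (35, 1).

(35, 1)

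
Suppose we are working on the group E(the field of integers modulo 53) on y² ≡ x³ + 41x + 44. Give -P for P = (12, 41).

-(12, 41) = (12, -41 mod 53) = (12, 12).

(12, 12)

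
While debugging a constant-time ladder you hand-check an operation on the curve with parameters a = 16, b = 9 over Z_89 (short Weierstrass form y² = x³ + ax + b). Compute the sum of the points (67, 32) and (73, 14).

(47, 86)

(67, 32) + (73, 14). λ = (14 - 32)/(73 - 67) ≡ 71/6 mod 89. 6⁻¹ ≡ 15 (mod 89), so λ ≡ 86.
  x = λ² - 67 - 73 = 7396 - 140 ≡ 47; y = λ·(67 - 47) - 32 ≡ 86. → (47, 86)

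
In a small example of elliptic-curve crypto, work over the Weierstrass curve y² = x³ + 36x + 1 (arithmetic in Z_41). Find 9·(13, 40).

(2, 32)

Write G = (13, 40).
Double-and-add on 9 = (1001)₂. Start with G = (13, 40) for the leading 1-bit.
double: tangent at (13, 40): λ = (3·13² + 36)/(2·40) ≡ 10/39. 39⁻¹ ≡ 20 (mod 41), so λ ≡ 10·20 ≡ 36.
  x = λ² - 13 - 13 = 1296 - 26 ≡ 40; y = λ·(13 - 40) - 40 ≡ 13. → (40, 13)
double: tangent at (40, 13): λ = (3·40² + 36)/(2·13) ≡ 39/26. 26⁻¹ ≡ 30 (mod 41), so λ ≡ 39·30 ≡ 22.
  x = λ² - 40 - 40 = 484 - 80 ≡ 35; y = λ·(40 - 35) - 13 ≡ 15. → (35, 15)
double: tangent at (35, 15): λ = (3·35² + 36)/(2·15) ≡ 21/30. 30⁻¹ ≡ 26 (mod 41), so λ ≡ 21·26 ≡ 13.
  x = λ² - 35 - 35 = 169 - 70 ≡ 17; y = λ·(35 - 17) - 15 ≡ 14. → (17, 14)
add G: (17, 14) + (13, 40). λ = (40 - 14)/(13 - 17) ≡ 26/37 mod 41. 37⁻¹ ≡ 10 (mod 41), so λ ≡ 14.
  x = λ² - 17 - 13 = 196 - 30 ≡ 2; y = λ·(17 - 2) - 14 ≡ 32. → (2, 32)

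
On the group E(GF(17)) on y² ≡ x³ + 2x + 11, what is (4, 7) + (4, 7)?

(11, 2)

tangent at (4, 7): λ = (3·4² + 2)/(2·7) ≡ 16/14. 14⁻¹ ≡ 11 (mod 17), so λ ≡ 16·11 ≡ 6.
  x = λ² - 4 - 4 = 36 - 8 ≡ 11; y = λ·(4 - 11) - 7 ≡ 2. → (11, 2)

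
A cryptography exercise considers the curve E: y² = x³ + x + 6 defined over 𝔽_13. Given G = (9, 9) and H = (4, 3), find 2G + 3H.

(12, 2)

First 2G:
Repeated addition: build up to 2G.
2G: tangent at (9, 9): λ = (3·9² + 1)/(2·9) ≡ 10/5. 5⁻¹ ≡ 8 (mod 13), so λ ≡ 10·8 ≡ 2.
  x = λ² - 9 - 9 = 4 - 18 ≡ 12; y = λ·(9 - 12) - 9 ≡ 11. → (12, 11)
2G = (12, 11).
Next 3H:
Repeated addition: build up to 3H.
2H: tangent at (4, 3): λ = (3·4² + 1)/(2·3) ≡ 10/6. 6⁻¹ ≡ 11 (mod 13), so λ ≡ 10·11 ≡ 6.
  x = λ² - 4 - 4 = 36 - 8 ≡ 2; y = λ·(4 - 2) - 3 ≡ 9. → (2, 9)
3H: (2, 9) + (4, 3). λ = (3 - 9)/(4 - 2) ≡ 7/2 mod 13. 2⁻¹ ≡ 7 (mod 13), so λ ≡ 10.
  x = λ² - 2 - 4 = 100 - 6 ≡ 3; y = λ·(2 - 3) - 9 ≡ 7. → (3, 7)
3H = (3, 7).
Finally 2G + 3H:
(12, 11) + (3, 7). λ = (7 - 11)/(3 - 12) ≡ 9/4 mod 13. 4⁻¹ ≡ 10 (mod 13), so λ ≡ 12.
  x = λ² - 12 - 3 = 144 - 15 ≡ 12; y = λ·(12 - 12) - 11 ≡ 2. → (12, 2)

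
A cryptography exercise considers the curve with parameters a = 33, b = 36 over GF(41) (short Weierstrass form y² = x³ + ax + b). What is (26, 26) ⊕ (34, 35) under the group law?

(26, 26) + (34, 35). λ = (35 - 26)/(34 - 26) ≡ 9/8 mod 41. 8⁻¹ ≡ 36 (mod 41), so λ ≡ 37.
  x = λ² - 26 - 34 = 1369 - 60 ≡ 38; y = λ·(26 - 38) - 26 ≡ 22. → (38, 22)

(38, 22)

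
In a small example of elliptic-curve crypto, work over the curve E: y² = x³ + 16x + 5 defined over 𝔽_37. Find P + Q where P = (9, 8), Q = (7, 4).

(9, 8) + (7, 4). λ = (4 - 8)/(7 - 9) ≡ 33/35 mod 37. 35⁻¹ ≡ 18 (mod 37) since 35·18 = 630 ≡ 1, so λ ≡ 2.
  x = λ² - 9 - 7 = 4 - 16 ≡ 25; y = λ·(9 - 25) - 8 ≡ 34. → (25, 34)

(25, 34)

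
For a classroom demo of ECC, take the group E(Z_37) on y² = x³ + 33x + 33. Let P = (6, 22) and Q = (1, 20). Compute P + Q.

(5, 8)

(6, 22) + (1, 20). λ = (20 - 22)/(1 - 6) ≡ 35/32 mod 37. 32⁻¹ ≡ 22 (mod 37), so λ ≡ 30.
  x = λ² - 6 - 1 = 900 - 7 ≡ 5; y = λ·(6 - 5) - 22 ≡ 8. → (5, 8)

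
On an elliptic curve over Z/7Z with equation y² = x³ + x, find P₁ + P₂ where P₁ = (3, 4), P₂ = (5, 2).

(0, 0)

(3, 4) + (5, 2). λ = (2 - 4)/(5 - 3) ≡ 5/2 mod 7. 2⁻¹ ≡ 4 (mod 7), so λ ≡ 6.
  x = λ² - 3 - 5 = 36 - 8 ≡ 0; y = λ·(3 - 0) - 4 ≡ 0. → (0, 0)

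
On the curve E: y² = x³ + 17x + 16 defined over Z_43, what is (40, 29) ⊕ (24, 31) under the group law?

(40, 29) + (24, 31). λ = (31 - 29)/(24 - 40) ≡ 2/27 mod 43. 27⁻¹ ≡ 8 (mod 43) since 27·8 = 216 ≡ 1, so λ ≡ 16.
  x = λ² - 40 - 24 = 256 - 64 ≡ 20; y = λ·(40 - 20) - 29 ≡ 33. → (20, 33)

(20, 33)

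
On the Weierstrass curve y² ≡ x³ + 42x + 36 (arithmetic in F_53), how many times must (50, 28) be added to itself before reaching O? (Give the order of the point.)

2P: tangent at (50, 28): λ = (3·50² + 42)/(2·28) ≡ 16/3. 3⁻¹ ≡ 18 (mod 53), so λ ≡ 16·18 ≡ 23.
  x = λ² - 50 - 50 = 529 - 100 ≡ 5; y = λ·(50 - 5) - 28 ≡ 0. → (5, 0)
3P: (5, 0) + (50, 28). λ = (28 - 0)/(50 - 5) ≡ 28/45 mod 53. 45⁻¹ ≡ 33 (mod 53), so λ ≡ 23.
  x = λ² - 5 - 50 = 529 - 55 ≡ 50; y = λ·(5 - 50) - 0 ≡ 25. → (50, 25)
4P: (50, 25) + (50, 28): same x and y₁ ≡ -y₂, so the sum is O.
4P = O, so the order is 4.

4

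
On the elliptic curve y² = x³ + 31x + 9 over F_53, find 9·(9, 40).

Write P = (9, 40).
Repeated addition: build up to 9P.
2P: tangent at (9, 40): λ = (3·9² + 31)/(2·40) ≡ 9/27. 27⁻¹ ≡ 2 (mod 53), so λ ≡ 9·2 ≡ 18.
  x = λ² - 9 - 9 = 324 - 18 ≡ 41; y = λ·(9 - 41) - 40 ≡ 20. → (41, 20)
3P: (41, 20) + (9, 40). λ = (40 - 20)/(9 - 41) ≡ 20/21 mod 53. 21⁻¹ ≡ 48 (mod 53), so λ ≡ 6.
  x = λ² - 41 - 9 = 36 - 50 ≡ 39; y = λ·(41 - 39) - 20 ≡ 45. → (39, 45)
4P: (39, 45) + (9, 40). λ = (40 - 45)/(9 - 39) ≡ 48/23 mod 53. 23⁻¹ ≡ 30 (mod 53), so λ ≡ 9.
  x = λ² - 39 - 9 = 81 - 48 ≡ 33; y = λ·(39 - 33) - 45 ≡ 9. → (33, 9)
5P: (33, 9) + (9, 40). λ = (40 - 9)/(9 - 33) ≡ 31/29 mod 53. 29⁻¹ ≡ 11 (mod 53) since 29·11 = 319 ≡ 1, so λ ≡ 23.
  x = λ² - 33 - 9 = 529 - 42 ≡ 10; y = λ·(33 - 10) - 9 ≡ 43. → (10, 43)
6P: (10, 43) + (9, 40). λ = (40 - 43)/(9 - 10) ≡ 50/52 mod 53. 52⁻¹ ≡ 52 (mod 53), so λ ≡ 3.
  x = λ² - 10 - 9 = 9 - 19 ≡ 43; y = λ·(10 - 43) - 43 ≡ 17. → (43, 17)
7P: (43, 17) + (9, 40). λ = (40 - 17)/(9 - 43) ≡ 23/19 mod 53. 19⁻¹ ≡ 14 (mod 53), so λ ≡ 4.
  x = λ² - 43 - 9 = 16 - 52 ≡ 17; y = λ·(43 - 17) - 17 ≡ 34. → (17, 34)
8P: (17, 34) + (9, 40). λ = (40 - 34)/(9 - 17) ≡ 6/45 mod 53. 45⁻¹ ≡ 33 (mod 53), so λ ≡ 39.
  x = λ² - 17 - 9 = 1521 - 26 ≡ 11; y = λ·(17 - 11) - 34 ≡ 41. → (11, 41)
9P: (11, 41) + (9, 40). λ = (40 - 41)/(9 - 11) ≡ 52/51 mod 53. 51⁻¹ ≡ 26 (mod 53) since 51·26 = 1326 ≡ 1, so λ ≡ 27.
  x = λ² - 11 - 9 = 729 - 20 ≡ 20; y = λ·(11 - 20) - 41 ≡ 34. → (20, 34)

(20, 34)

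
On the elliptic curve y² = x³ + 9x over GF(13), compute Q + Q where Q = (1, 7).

tangent at (1, 7): λ = (3·1² + 9)/(2·7) ≡ 12/1. 1⁻¹ ≡ 1 (mod 13), so λ ≡ 12·1 ≡ 12.
  x = λ² - 1 - 1 = 144 - 2 ≡ 12; y = λ·(1 - 12) - 7 ≡ 4. → (12, 4)

(12, 4)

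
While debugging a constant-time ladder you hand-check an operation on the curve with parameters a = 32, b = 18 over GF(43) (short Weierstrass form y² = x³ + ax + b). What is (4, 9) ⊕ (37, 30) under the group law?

(12, 25)

(4, 9) + (37, 30). λ = (30 - 9)/(37 - 4) ≡ 21/33 mod 43. 33⁻¹ ≡ 30 (mod 43) since 33·30 = 990 ≡ 1, so λ ≡ 28.
  x = λ² - 4 - 37 = 784 - 41 ≡ 12; y = λ·(4 - 12) - 9 ≡ 25. → (12, 25)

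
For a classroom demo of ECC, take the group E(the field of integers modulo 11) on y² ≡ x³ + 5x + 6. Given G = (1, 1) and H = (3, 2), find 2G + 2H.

O

First 2G:
Repeated addition: build up to 2G.
2G: tangent at (1, 1): λ = (3·1² + 5)/(2·1) ≡ 8/2. 2⁻¹ ≡ 6 (mod 11), so λ ≡ 8·6 ≡ 4.
  x = λ² - 1 - 1 = 16 - 2 ≡ 3; y = λ·(1 - 3) - 1 ≡ 2. → (3, 2)
2G = (3, 2).
Next 2H:
Repeated addition: build up to 2H.
2H: tangent at (3, 2): λ = (3·3² + 5)/(2·2) ≡ 10/4. 4⁻¹ ≡ 3 (mod 11) since 4·3 = 12 ≡ 1, so λ ≡ 10·3 ≡ 8.
  x = λ² - 3 - 3 = 64 - 6 ≡ 3; y = λ·(3 - 3) - 2 ≡ 9. → (3, 9)
2H = (3, 9).
Finally 2G + 2H:
(3, 2) + (3, 9): same x and y₁ ≡ -y₂, so the sum is 𝒪.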